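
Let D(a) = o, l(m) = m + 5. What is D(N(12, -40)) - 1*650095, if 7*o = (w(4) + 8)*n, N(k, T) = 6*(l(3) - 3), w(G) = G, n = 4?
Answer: -4550617/7 ≈ -6.5009e+5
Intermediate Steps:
l(m) = 5 + m
N(k, T) = 30 (N(k, T) = 6*((5 + 3) - 3) = 6*(8 - 3) = 6*5 = 30)
o = 48/7 (o = ((4 + 8)*4)/7 = (12*4)/7 = (⅐)*48 = 48/7 ≈ 6.8571)
D(a) = 48/7
D(N(12, -40)) - 1*650095 = 48/7 - 1*650095 = 48/7 - 650095 = -4550617/7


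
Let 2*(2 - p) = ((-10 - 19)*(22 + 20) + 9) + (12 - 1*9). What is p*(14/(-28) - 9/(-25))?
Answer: -847/10 ≈ -84.700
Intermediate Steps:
p = 605 (p = 2 - (((-10 - 19)*(22 + 20) + 9) + (12 - 1*9))/2 = 2 - ((-29*42 + 9) + (12 - 9))/2 = 2 - ((-1218 + 9) + 3)/2 = 2 - (-1209 + 3)/2 = 2 - ½*(-1206) = 2 + 603 = 605)
p*(14/(-28) - 9/(-25)) = 605*(14/(-28) - 9/(-25)) = 605*(14*(-1/28) - 9*(-1/25)) = 605*(-½ + 9/25) = 605*(-7/50) = -847/10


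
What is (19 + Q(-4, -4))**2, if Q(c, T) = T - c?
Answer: 361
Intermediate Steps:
(19 + Q(-4, -4))**2 = (19 + (-4 - 1*(-4)))**2 = (19 + (-4 + 4))**2 = (19 + 0)**2 = 19**2 = 361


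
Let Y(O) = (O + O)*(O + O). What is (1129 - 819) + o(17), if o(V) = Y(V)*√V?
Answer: 310 + 1156*√17 ≈ 5076.3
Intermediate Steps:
Y(O) = 4*O² (Y(O) = (2*O)*(2*O) = 4*O²)
o(V) = 4*V^(5/2) (o(V) = (4*V²)*√V = 4*V^(5/2))
(1129 - 819) + o(17) = (1129 - 819) + 4*17^(5/2) = 310 + 4*(289*√17) = 310 + 1156*√17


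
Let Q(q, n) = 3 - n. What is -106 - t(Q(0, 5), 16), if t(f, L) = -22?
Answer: -84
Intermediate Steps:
-106 - t(Q(0, 5), 16) = -106 - 1*(-22) = -106 + 22 = -84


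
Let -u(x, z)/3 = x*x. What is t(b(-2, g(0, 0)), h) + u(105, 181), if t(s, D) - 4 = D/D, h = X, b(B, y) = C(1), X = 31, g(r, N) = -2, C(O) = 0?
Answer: -33070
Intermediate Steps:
b(B, y) = 0
h = 31
u(x, z) = -3*x**2 (u(x, z) = -3*x*x = -3*x**2)
t(s, D) = 5 (t(s, D) = 4 + D/D = 4 + 1 = 5)
t(b(-2, g(0, 0)), h) + u(105, 181) = 5 - 3*105**2 = 5 - 3*11025 = 5 - 33075 = -33070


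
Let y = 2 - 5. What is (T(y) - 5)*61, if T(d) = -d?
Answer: -122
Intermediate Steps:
y = -3
(T(y) - 5)*61 = (-1*(-3) - 5)*61 = (3 - 5)*61 = -2*61 = -122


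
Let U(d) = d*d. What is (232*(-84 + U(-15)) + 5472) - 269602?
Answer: -231418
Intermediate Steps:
U(d) = d**2
(232*(-84 + U(-15)) + 5472) - 269602 = (232*(-84 + (-15)**2) + 5472) - 269602 = (232*(-84 + 225) + 5472) - 269602 = (232*141 + 5472) - 269602 = (32712 + 5472) - 269602 = 38184 - 269602 = -231418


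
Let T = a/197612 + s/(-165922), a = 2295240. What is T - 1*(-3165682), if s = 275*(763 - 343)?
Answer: 12974662968720166/4098522283 ≈ 3.1657e+6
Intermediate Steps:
s = 115500 (s = 275*420 = 115500)
T = 44750828160/4098522283 (T = 2295240/197612 + 115500/(-165922) = 2295240*(1/197612) + 115500*(-1/165922) = 573810/49403 - 57750/82961 = 44750828160/4098522283 ≈ 10.919)
T - 1*(-3165682) = 44750828160/4098522283 - 1*(-3165682) = 44750828160/4098522283 + 3165682 = 12974662968720166/4098522283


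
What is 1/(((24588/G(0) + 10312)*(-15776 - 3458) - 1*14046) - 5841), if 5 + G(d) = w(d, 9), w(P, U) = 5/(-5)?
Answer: -1/119539963 ≈ -8.3654e-9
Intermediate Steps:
w(P, U) = -1 (w(P, U) = 5*(-1/5) = -1)
G(d) = -6 (G(d) = -5 - 1 = -6)
1/(((24588/G(0) + 10312)*(-15776 - 3458) - 1*14046) - 5841) = 1/(((24588/(-6) + 10312)*(-15776 - 3458) - 1*14046) - 5841) = 1/(((24588*(-1/6) + 10312)*(-19234) - 14046) - 5841) = 1/(((-4098 + 10312)*(-19234) - 14046) - 5841) = 1/((6214*(-19234) - 14046) - 5841) = 1/((-119520076 - 14046) - 5841) = 1/(-119534122 - 5841) = 1/(-119539963) = -1/119539963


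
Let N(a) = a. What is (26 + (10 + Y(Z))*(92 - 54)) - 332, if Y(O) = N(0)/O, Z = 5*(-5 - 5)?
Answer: 74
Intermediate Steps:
Z = -50 (Z = 5*(-10) = -50)
Y(O) = 0 (Y(O) = 0/O = 0)
(26 + (10 + Y(Z))*(92 - 54)) - 332 = (26 + (10 + 0)*(92 - 54)) - 332 = (26 + 10*38) - 332 = (26 + 380) - 332 = 406 - 332 = 74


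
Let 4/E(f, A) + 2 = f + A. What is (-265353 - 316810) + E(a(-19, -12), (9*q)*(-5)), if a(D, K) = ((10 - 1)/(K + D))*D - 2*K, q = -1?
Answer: -327175575/562 ≈ -5.8216e+5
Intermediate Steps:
a(D, K) = -2*K + 9*D/(D + K) (a(D, K) = (9/(D + K))*D - 2*K = 9*D/(D + K) - 2*K = -2*K + 9*D/(D + K))
E(f, A) = 4/(-2 + A + f) (E(f, A) = 4/(-2 + (f + A)) = 4/(-2 + (A + f)) = 4/(-2 + A + f))
(-265353 - 316810) + E(a(-19, -12), (9*q)*(-5)) = (-265353 - 316810) + 4/(-2 + (9*(-1))*(-5) + (-2*(-12)² + 9*(-19) - 2*(-19)*(-12))/(-19 - 12)) = -582163 + 4/(-2 - 9*(-5) + (-2*144 - 171 - 456)/(-31)) = -582163 + 4/(-2 + 45 - (-288 - 171 - 456)/31) = -582163 + 4/(-2 + 45 - 1/31*(-915)) = -582163 + 4/(-2 + 45 + 915/31) = -582163 + 4/(2248/31) = -582163 + 4*(31/2248) = -582163 + 31/562 = -327175575/562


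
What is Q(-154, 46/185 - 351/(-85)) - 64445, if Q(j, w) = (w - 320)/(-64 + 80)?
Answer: -3243865031/50320 ≈ -64465.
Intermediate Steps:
Q(j, w) = -20 + w/16 (Q(j, w) = (-320 + w)/16 = (-320 + w)*(1/16) = -20 + w/16)
Q(-154, 46/185 - 351/(-85)) - 64445 = (-20 + (46/185 - 351/(-85))/16) - 64445 = (-20 + (46*(1/185) - 351*(-1/85))/16) - 64445 = (-20 + (46/185 + 351/85)/16) - 64445 = (-20 + (1/16)*(13769/3145)) - 64445 = (-20 + 13769/50320) - 64445 = -992631/50320 - 64445 = -3243865031/50320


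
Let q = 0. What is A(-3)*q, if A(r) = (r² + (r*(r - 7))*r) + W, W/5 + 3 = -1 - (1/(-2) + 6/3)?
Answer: 0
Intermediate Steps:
W = -55/2 (W = -15 + 5*(-1 - (1/(-2) + 6/3)) = -15 + 5*(-1 - (1*(-½) + 6*(⅓))) = -15 + 5*(-1 - (-½ + 2)) = -15 + 5*(-1 - 1*3/2) = -15 + 5*(-1 - 3/2) = -15 + 5*(-5/2) = -15 - 25/2 = -55/2 ≈ -27.500)
A(r) = -55/2 + r² + r²*(-7 + r) (A(r) = (r² + (r*(r - 7))*r) - 55/2 = (r² + (r*(-7 + r))*r) - 55/2 = (r² + r²*(-7 + r)) - 55/2 = -55/2 + r² + r²*(-7 + r))
A(-3)*q = (-55/2 + (-3)³ - 6*(-3)²)*0 = (-55/2 - 27 - 6*9)*0 = (-55/2 - 27 - 54)*0 = -217/2*0 = 0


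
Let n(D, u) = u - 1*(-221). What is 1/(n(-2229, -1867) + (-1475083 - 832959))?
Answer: -1/2309688 ≈ -4.3296e-7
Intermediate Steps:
n(D, u) = 221 + u (n(D, u) = u + 221 = 221 + u)
1/(n(-2229, -1867) + (-1475083 - 832959)) = 1/((221 - 1867) + (-1475083 - 832959)) = 1/(-1646 - 2308042) = 1/(-2309688) = -1/2309688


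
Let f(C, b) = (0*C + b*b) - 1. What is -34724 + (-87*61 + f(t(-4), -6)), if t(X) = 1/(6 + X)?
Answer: -39996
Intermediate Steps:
f(C, b) = -1 + b² (f(C, b) = (0 + b²) - 1 = b² - 1 = -1 + b²)
-34724 + (-87*61 + f(t(-4), -6)) = -34724 + (-87*61 + (-1 + (-6)²)) = -34724 + (-5307 + (-1 + 36)) = -34724 + (-5307 + 35) = -34724 - 5272 = -39996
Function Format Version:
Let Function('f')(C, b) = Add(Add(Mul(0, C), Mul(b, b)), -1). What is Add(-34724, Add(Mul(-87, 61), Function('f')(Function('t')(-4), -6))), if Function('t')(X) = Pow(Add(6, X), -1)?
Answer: -39996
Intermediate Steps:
Function('f')(C, b) = Add(-1, Pow(b, 2)) (Function('f')(C, b) = Add(Add(0, Pow(b, 2)), -1) = Add(Pow(b, 2), -1) = Add(-1, Pow(b, 2)))
Add(-34724, Add(Mul(-87, 61), Function('f')(Function('t')(-4), -6))) = Add(-34724, Add(Mul(-87, 61), Add(-1, Pow(-6, 2)))) = Add(-34724, Add(-5307, Add(-1, 36))) = Add(-34724, Add(-5307, 35)) = Add(-34724, -5272) = -39996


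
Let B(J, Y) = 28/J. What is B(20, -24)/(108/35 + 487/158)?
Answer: 7742/34109 ≈ 0.22698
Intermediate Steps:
B(20, -24)/(108/35 + 487/158) = (28/20)/(108/35 + 487/158) = (28*(1/20))/(108*(1/35) + 487*(1/158)) = 7/(5*(108/35 + 487/158)) = 7/(5*(34109/5530)) = (7/5)*(5530/34109) = 7742/34109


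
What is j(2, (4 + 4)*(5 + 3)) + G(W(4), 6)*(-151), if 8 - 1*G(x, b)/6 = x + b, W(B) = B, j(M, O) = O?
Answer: 1876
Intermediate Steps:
G(x, b) = 48 - 6*b - 6*x (G(x, b) = 48 - 6*(x + b) = 48 - 6*(b + x) = 48 + (-6*b - 6*x) = 48 - 6*b - 6*x)
j(2, (4 + 4)*(5 + 3)) + G(W(4), 6)*(-151) = (4 + 4)*(5 + 3) + (48 - 6*6 - 6*4)*(-151) = 8*8 + (48 - 36 - 24)*(-151) = 64 - 12*(-151) = 64 + 1812 = 1876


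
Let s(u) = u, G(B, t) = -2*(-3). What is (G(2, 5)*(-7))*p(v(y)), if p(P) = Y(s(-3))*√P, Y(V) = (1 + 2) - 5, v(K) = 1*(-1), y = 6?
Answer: 84*I ≈ 84.0*I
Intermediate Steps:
v(K) = -1
G(B, t) = 6
Y(V) = -2 (Y(V) = 3 - 5 = -2)
p(P) = -2*√P
(G(2, 5)*(-7))*p(v(y)) = (6*(-7))*(-2*I) = -(-84)*I = 84*I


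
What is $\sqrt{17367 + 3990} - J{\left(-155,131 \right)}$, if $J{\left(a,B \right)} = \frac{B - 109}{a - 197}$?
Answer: $\frac{1}{16} + 3 \sqrt{2373} \approx 146.2$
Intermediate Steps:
$J{\left(a,B \right)} = \frac{-109 + B}{-197 + a}$
$\sqrt{17367 + 3990} - J{\left(-155,131 \right)} = \sqrt{17367 + 3990} - \frac{-109 + 131}{-197 - 155} = \sqrt{21357} - \frac{1}{-352} \cdot 22 = 3 \sqrt{2373} - \left(- \frac{1}{352}\right) 22 = 3 \sqrt{2373} - - \frac{1}{16} = 3 \sqrt{2373} + \frac{1}{16} = \frac{1}{16} + 3 \sqrt{2373}$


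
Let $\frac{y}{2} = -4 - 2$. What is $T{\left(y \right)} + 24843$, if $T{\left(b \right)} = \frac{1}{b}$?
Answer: $\frac{298115}{12} \approx 24843.0$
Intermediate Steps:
$y = -12$ ($y = 2 \left(-4 - 2\right) = 2 \left(-6\right) = -12$)
$T{\left(y \right)} + 24843 = \frac{1}{-12} + 24843 = - \frac{1}{12} + 24843 = \frac{298115}{12}$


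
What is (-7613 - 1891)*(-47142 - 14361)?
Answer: 584524512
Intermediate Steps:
(-7613 - 1891)*(-47142 - 14361) = -9504*(-61503) = 584524512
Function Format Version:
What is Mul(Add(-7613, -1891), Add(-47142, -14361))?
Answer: 584524512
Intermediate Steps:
Mul(Add(-7613, -1891), Add(-47142, -14361)) = Mul(-9504, -61503) = 584524512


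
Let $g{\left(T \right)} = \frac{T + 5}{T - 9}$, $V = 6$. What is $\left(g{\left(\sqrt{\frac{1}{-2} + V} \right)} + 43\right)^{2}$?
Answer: $\frac{40861976}{22801} - \frac{178976 \sqrt{22}}{22801} \approx 1755.3$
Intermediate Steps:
$g{\left(T \right)} = \frac{5 + T}{-9 + T}$
$\left(g{\left(\sqrt{\frac{1}{-2} + V} \right)} + 43\right)^{2} = \left(\frac{5 + \sqrt{\frac{1}{-2} + 6}}{-9 + \sqrt{\frac{1}{-2} + 6}} + 43\right)^{2} = \left(\frac{5 + \sqrt{- \frac{1}{2} + 6}}{-9 + \sqrt{- \frac{1}{2} + 6}} + 43\right)^{2} = \left(\frac{5 + \sqrt{\frac{11}{2}}}{-9 + \sqrt{\frac{11}{2}}} + 43\right)^{2} = \left(\frac{5 + \frac{\sqrt{22}}{2}}{-9 + \frac{\sqrt{22}}{2}} + 43\right)^{2} = \left(43 + \frac{5 + \frac{\sqrt{22}}{2}}{-9 + \frac{\sqrt{22}}{2}}\right)^{2}$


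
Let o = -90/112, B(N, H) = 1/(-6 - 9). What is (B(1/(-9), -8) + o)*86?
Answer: -31433/420 ≈ -74.840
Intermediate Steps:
B(N, H) = -1/15 (B(N, H) = 1/(-15) = -1/15)
o = -45/56 (o = -90*1/112 = -45/56 ≈ -0.80357)
(B(1/(-9), -8) + o)*86 = (-1/15 - 45/56)*86 = -731/840*86 = -31433/420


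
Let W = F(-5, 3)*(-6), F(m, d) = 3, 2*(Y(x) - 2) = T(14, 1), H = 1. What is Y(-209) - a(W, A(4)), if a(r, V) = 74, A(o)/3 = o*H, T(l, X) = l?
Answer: -65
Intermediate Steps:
Y(x) = 9 (Y(x) = 2 + (1/2)*14 = 2 + 7 = 9)
A(o) = 3*o (A(o) = 3*(o*1) = 3*o)
W = -18 (W = 3*(-6) = -18)
Y(-209) - a(W, A(4)) = 9 - 1*74 = 9 - 74 = -65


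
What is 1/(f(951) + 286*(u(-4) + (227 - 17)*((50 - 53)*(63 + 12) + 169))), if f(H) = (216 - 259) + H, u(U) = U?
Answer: -1/3363596 ≈ -2.9730e-7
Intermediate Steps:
f(H) = -43 + H
1/(f(951) + 286*(u(-4) + (227 - 17)*((50 - 53)*(63 + 12) + 169))) = 1/((-43 + 951) + 286*(-4 + (227 - 17)*((50 - 53)*(63 + 12) + 169))) = 1/(908 + 286*(-4 + 210*(-3*75 + 169))) = 1/(908 + 286*(-4 + 210*(-225 + 169))) = 1/(908 + 286*(-4 + 210*(-56))) = 1/(908 + 286*(-4 - 11760)) = 1/(908 + 286*(-11764)) = 1/(908 - 3364504) = 1/(-3363596) = -1/3363596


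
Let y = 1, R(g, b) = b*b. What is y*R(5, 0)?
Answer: 0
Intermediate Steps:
R(g, b) = b**2
y*R(5, 0) = 1*0**2 = 1*0 = 0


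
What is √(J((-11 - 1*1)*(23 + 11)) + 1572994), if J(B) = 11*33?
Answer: √1573357 ≈ 1254.3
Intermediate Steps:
J(B) = 363
√(J((-11 - 1*1)*(23 + 11)) + 1572994) = √(363 + 1572994) = √1573357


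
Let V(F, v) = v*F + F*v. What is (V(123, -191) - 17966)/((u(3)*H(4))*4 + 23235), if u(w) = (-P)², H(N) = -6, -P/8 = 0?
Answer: -64952/23235 ≈ -2.7954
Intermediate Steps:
V(F, v) = 2*F*v (V(F, v) = F*v + F*v = 2*F*v)
P = 0 (P = -8*0 = 0)
u(w) = 0 (u(w) = (-1*0)² = 0² = 0)
(V(123, -191) - 17966)/((u(3)*H(4))*4 + 23235) = (2*123*(-191) - 17966)/((0*(-6))*4 + 23235) = (-46986 - 17966)/(0*4 + 23235) = -64952/(0 + 23235) = -64952/23235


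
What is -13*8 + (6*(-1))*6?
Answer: -140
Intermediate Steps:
-13*8 + (6*(-1))*6 = -104 - 6*6 = -104 - 36 = -140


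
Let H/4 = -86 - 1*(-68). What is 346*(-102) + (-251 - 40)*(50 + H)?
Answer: -28890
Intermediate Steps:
H = -72 (H = 4*(-86 - 1*(-68)) = 4*(-86 + 68) = 4*(-18) = -72)
346*(-102) + (-251 - 40)*(50 + H) = 346*(-102) + (-251 - 40)*(50 - 72) = -35292 - 291*(-22) = -35292 + 6402 = -28890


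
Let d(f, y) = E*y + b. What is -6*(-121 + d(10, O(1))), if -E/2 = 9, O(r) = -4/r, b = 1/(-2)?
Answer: 297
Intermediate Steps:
b = -1/2 ≈ -0.50000
E = -18 (E = -2*9 = -18)
d(f, y) = -1/2 - 18*y (d(f, y) = -18*y - 1/2 = -1/2 - 18*y)
-6*(-121 + d(10, O(1))) = -6*(-121 + (-1/2 - (-72)/1)) = -6*(-121 + (-1/2 - (-72))) = -6*(-121 + (-1/2 - 18*(-4))) = -6*(-121 + (-1/2 + 72)) = -6*(-121 + 143/2) = -6*(-99/2) = 297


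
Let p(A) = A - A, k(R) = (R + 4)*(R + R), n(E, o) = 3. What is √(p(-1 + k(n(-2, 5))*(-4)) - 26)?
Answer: I*√26 ≈ 5.099*I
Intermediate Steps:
k(R) = 2*R*(4 + R) (k(R) = (4 + R)*(2*R) = 2*R*(4 + R))
p(A) = 0
√(p(-1 + k(n(-2, 5))*(-4)) - 26) = √(0 - 26) = √(-26) = I*√26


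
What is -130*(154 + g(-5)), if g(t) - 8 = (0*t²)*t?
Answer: -21060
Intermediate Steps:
g(t) = 8 (g(t) = 8 + (0*t²)*t = 8 + 0*t = 8 + 0 = 8)
-130*(154 + g(-5)) = -130*(154 + 8) = -130*162 = -21060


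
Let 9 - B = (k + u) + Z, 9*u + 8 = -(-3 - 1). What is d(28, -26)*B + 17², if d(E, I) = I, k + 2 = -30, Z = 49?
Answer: 4369/9 ≈ 485.44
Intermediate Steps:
u = -4/9 (u = -8/9 + (-(-3 - 1))/9 = -8/9 + (-1*(-4))/9 = -8/9 + (⅑)*4 = -8/9 + 4/9 = -4/9 ≈ -0.44444)
k = -32 (k = -2 - 30 = -32)
B = -68/9 (B = 9 - ((-32 - 4/9) + 49) = 9 - (-292/9 + 49) = 9 - 1*149/9 = 9 - 149/9 = -68/9 ≈ -7.5556)
d(28, -26)*B + 17² = -26*(-68/9) + 17² = 1768/9 + 289 = 4369/9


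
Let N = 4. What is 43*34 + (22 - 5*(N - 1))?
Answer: 1469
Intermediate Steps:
43*34 + (22 - 5*(N - 1)) = 43*34 + (22 - 5*(4 - 1)) = 1462 + (22 - 5*3) = 1462 + (22 - 1*15) = 1462 + (22 - 15) = 1462 + 7 = 1469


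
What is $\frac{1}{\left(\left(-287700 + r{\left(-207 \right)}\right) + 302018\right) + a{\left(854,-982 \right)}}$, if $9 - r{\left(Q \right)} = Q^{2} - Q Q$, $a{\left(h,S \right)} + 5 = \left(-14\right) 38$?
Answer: $\frac{1}{13790} \approx 7.2516 \cdot 10^{-5}$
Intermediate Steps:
$a{\left(h,S \right)} = -537$ ($a{\left(h,S \right)} = -5 - 532 = -537$)
$r{\left(Q \right)} = 9$ ($r{\left(Q \right)} = 9 - \left(Q^{2} - Q Q\right) = 9 - \left(Q^{2} - Q^{2}\right) = 9 - 0 = 9 + 0 = 9$)
$\frac{1}{\left(\left(-287700 + r{\left(-207 \right)}\right) + 302018\right) + a{\left(854,-982 \right)}} = \frac{1}{\left(\left(-287700 + 9\right) + 302018\right) - 537} = \frac{1}{\left(-287691 + 302018\right) - 537} = \frac{1}{14327 - 537} = \frac{1}{13790}$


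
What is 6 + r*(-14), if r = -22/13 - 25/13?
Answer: 736/13 ≈ 56.615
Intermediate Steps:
r = -47/13 (r = -22*1/13 - 25*1/13 = -22/13 - 25/13 = -47/13 ≈ -3.6154)
6 + r*(-14) = 6 - 47/13*(-14) = 6 + 658/13 = 736/13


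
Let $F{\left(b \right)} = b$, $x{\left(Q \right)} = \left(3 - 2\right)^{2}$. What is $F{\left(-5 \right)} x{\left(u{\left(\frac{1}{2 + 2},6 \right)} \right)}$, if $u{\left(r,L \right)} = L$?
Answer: $-5$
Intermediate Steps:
$x{\left(Q \right)} = 1$ ($x{\left(Q \right)} = 1^{2} = 1$)
$F{\left(-5 \right)} x{\left(u{\left(\frac{1}{2 + 2},6 \right)} \right)} = \left(-5\right) 1 = -5$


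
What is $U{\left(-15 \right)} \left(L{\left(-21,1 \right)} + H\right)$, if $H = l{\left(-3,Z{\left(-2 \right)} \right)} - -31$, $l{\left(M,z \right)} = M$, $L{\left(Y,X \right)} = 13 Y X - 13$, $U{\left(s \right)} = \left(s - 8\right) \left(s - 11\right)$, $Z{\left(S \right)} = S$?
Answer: $-154284$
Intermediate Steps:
$U{\left(s \right)} = \left(-11 + s\right) \left(-8 + s\right)$ ($U{\left(s \right)} = \left(-8 + s\right) \left(-11 + s\right) = \left(-11 + s\right) \left(-8 + s\right)$)
$L{\left(Y,X \right)} = -13 + 13 X Y$ ($L{\left(Y,X \right)} = 13 X Y - 13 = -13 + 13 X Y$)
$H = 28$ ($H = -3 - -31 = -3 + 31 = 28$)
$U{\left(-15 \right)} \left(L{\left(-21,1 \right)} + H\right) = \left(88 + \left(-15\right)^{2} - -285\right) \left(\left(-13 + 13 \cdot 1 \left(-21\right)\right) + 28\right) = \left(88 + 225 + 285\right) \left(\left(-13 - 273\right) + 28\right) = 598 \left(-286 + 28\right) = 598 \left(-258\right) = -154284$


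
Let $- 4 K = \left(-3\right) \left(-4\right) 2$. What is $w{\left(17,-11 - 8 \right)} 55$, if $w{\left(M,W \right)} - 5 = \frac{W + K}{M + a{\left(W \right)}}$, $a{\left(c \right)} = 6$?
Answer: $\frac{4950}{23} \approx 215.22$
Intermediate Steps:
$K = -6$ ($K = - \frac{\left(-3\right) \left(-4\right) 2}{4} = - \frac{12 \cdot 2}{4} = \left(- \frac{1}{4}\right) 24 = -6$)
$w{\left(M,W \right)} = 5 + \frac{-6 + W}{6 + M}$ ($w{\left(M,W \right)} = 5 + \frac{W - 6}{M + 6} = 5 + \frac{-6 + W}{6 + M}$)
$w{\left(17,-11 - 8 \right)} 55 = \frac{24 - 19 + 5 \cdot 17}{6 + 17} \cdot 55 = \frac{24 - 19 + 85}{23} \cdot 55 = \frac{1}{23} \cdot 90 \cdot 55 = \frac{90}{23} \cdot 55 = \frac{4950}{23}$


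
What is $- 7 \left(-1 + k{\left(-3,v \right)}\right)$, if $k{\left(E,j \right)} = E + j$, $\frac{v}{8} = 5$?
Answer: $-252$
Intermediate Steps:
$v = 40$ ($v = 8 \cdot 5 = 40$)
$- 7 \left(-1 + k{\left(-3,v \right)}\right) = - 7 \left(-1 + \left(-3 + 40\right)\right) = - 7 \left(-1 + 37\right) = \left(-7\right) 36 = -252$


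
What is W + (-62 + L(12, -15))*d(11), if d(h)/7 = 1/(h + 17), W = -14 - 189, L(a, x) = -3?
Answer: -877/4 ≈ -219.25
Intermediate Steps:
W = -203
d(h) = 7/(17 + h) (d(h) = 7/(h + 17) = 7/(17 + h))
W + (-62 + L(12, -15))*d(11) = -203 + (-62 - 3)*(7/(17 + 11)) = -203 - 455/28 = -203 - 65*1/4 = -203 - 65/4 = -877/4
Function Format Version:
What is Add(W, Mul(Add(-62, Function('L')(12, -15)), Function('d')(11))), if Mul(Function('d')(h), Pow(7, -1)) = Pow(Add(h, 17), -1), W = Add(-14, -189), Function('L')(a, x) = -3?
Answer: Rational(-877, 4) ≈ -219.25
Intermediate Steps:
W = -203
Function('d')(h) = Mul(7, Pow(Add(17, h), -1)) (Function('d')(h) = Mul(7, Pow(Add(h, 17), -1)) = Mul(7, Pow(Add(17, h), -1)))
Add(W, Mul(Add(-62, Function('L')(12, -15)), Function('d')(11))) = Add(-203, Mul(Add(-62, -3), Mul(7, Pow(Add(17, 11), -1)))) = Add(-203, Mul(-65, Mul(7, Pow(28, -1)))) = Add(-203, Mul(-65, Mul(7, Rational(1, 28)))) = Add(-203, Mul(-65, Rational(1, 4))) = Add(-203, Rational(-65, 4)) = Rational(-877, 4)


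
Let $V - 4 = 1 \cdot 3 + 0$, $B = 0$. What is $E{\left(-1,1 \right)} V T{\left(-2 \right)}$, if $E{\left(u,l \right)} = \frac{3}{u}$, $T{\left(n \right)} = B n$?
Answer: $0$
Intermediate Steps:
$T{\left(n \right)} = 0$ ($T{\left(n \right)} = 0 n = 0$)
$V = 7$ ($V = 4 + \left(1 \cdot 3 + 0\right) = 4 + \left(3 + 0\right) = 4 + 3 = 7$)
$E{\left(-1,1 \right)} V T{\left(-2 \right)} = \frac{3}{-1} \cdot 7 \cdot 0 = 3 \left(-1\right) 7 \cdot 0 = \left(-3\right) 7 \cdot 0 = \left(-21\right) 0 = 0$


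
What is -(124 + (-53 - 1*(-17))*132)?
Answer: 4628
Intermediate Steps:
-(124 + (-53 - 1*(-17))*132) = -(124 + (-53 + 17)*132) = -(124 - 36*132) = -(124 - 4752) = -1*(-4628) = 4628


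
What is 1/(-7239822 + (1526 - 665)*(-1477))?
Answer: -1/8511519 ≈ -1.1749e-7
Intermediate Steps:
1/(-7239822 + (1526 - 665)*(-1477)) = 1/(-7239822 + 861*(-1477)) = 1/(-7239822 - 1271697) = 1/(-8511519) = -1/8511519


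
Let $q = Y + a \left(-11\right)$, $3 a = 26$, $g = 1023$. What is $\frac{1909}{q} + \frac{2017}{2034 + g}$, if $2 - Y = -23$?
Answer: $- \frac{17081852}{645027} \approx -26.482$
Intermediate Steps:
$Y = 25$ ($Y = 2 - -23 = 2 + 23 = 25$)
$a = \frac{26}{3}$ ($a = \frac{1}{3} \cdot 26 = \frac{26}{3} \approx 8.6667$)
$q = - \frac{211}{3}$ ($q = 25 + \frac{26}{3} \left(-11\right) = 25 - \frac{286}{3} = - \frac{211}{3} \approx -70.333$)
$\frac{1909}{q} + \frac{2017}{2034 + g} = \frac{1909}{- \frac{211}{3}} + \frac{2017}{2034 + 1023} = 1909 \left(- \frac{3}{211}\right) + \frac{2017}{3057} = - \frac{5727}{211} + 2017 \cdot \frac{1}{3057} = - \frac{5727}{211} + \frac{2017}{3057} = - \frac{17081852}{645027}$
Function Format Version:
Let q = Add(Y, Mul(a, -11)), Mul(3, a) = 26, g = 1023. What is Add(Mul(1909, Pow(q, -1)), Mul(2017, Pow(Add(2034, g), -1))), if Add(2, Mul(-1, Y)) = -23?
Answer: Rational(-17081852, 645027) ≈ -26.482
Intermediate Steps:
Y = 25 (Y = Add(2, Mul(-1, -23)) = Add(2, 23) = 25)
a = Rational(26, 3) (a = Mul(Rational(1, 3), 26) = Rational(26, 3) ≈ 8.6667)
q = Rational(-211, 3) (q = Add(25, Mul(Rational(26, 3), -11)) = Add(25, Rational(-286, 3)) = Rational(-211, 3) ≈ -70.333)
Add(Mul(1909, Pow(q, -1)), Mul(2017, Pow(Add(2034, g), -1))) = Add(Mul(1909, Pow(Rational(-211, 3), -1)), Mul(2017, Pow(Add(2034, 1023), -1))) = Add(Mul(1909, Rational(-3, 211)), Mul(2017, Pow(3057, -1))) = Add(Rational(-5727, 211), Mul(2017, Rational(1, 3057))) = Add(Rational(-5727, 211), Rational(2017, 3057)) = Rational(-17081852, 645027)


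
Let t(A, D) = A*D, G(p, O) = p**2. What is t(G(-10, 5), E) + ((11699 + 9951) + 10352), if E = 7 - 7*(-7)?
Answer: 37602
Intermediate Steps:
E = 56 (E = 7 + 49 = 56)
t(G(-10, 5), E) + ((11699 + 9951) + 10352) = (-10)**2*56 + ((11699 + 9951) + 10352) = 100*56 + (21650 + 10352) = 5600 + 32002 = 37602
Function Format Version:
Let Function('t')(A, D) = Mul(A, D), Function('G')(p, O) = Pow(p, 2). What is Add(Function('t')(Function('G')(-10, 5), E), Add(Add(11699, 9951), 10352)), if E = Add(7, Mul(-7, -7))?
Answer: 37602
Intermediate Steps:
E = 56 (E = Add(7, 49) = 56)
Add(Function('t')(Function('G')(-10, 5), E), Add(Add(11699, 9951), 10352)) = Add(Mul(Pow(-10, 2), 56), Add(Add(11699, 9951), 10352)) = Add(Mul(100, 56), Add(21650, 10352)) = Add(5600, 32002) = 37602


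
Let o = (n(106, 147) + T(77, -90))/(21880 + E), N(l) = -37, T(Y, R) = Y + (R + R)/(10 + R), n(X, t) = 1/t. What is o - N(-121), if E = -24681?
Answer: 60891953/1646988 ≈ 36.972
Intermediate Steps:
T(Y, R) = Y + 2*R/(10 + R) (T(Y, R) = Y + (2*R)/(10 + R) = Y + 2*R/(10 + R))
o = -46603/1646988 (o = (1/147 + (2*(-90) + 10*77 - 90*77)/(10 - 90))/(21880 - 24681) = (1/147 + (-180 + 770 - 6930)/(-80))/(-2801) = (1/147 - 1/80*(-6340))*(-1/2801) = (1/147 + 317/4)*(-1/2801) = (46603/588)*(-1/2801) = -46603/1646988 ≈ -0.028296)
o - N(-121) = -46603/1646988 - 1*(-37) = -46603/1646988 + 37 = 60891953/1646988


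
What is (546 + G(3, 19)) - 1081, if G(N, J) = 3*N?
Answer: -526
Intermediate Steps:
(546 + G(3, 19)) - 1081 = (546 + 3*3) - 1081 = (546 + 9) - 1081 = 555 - 1081 = -526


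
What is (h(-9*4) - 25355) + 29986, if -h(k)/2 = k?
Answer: 4703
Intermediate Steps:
h(k) = -2*k
(h(-9*4) - 25355) + 29986 = (-(-18)*4 - 25355) + 29986 = (-2*(-36) - 25355) + 29986 = (72 - 25355) + 29986 = -25283 + 29986 = 4703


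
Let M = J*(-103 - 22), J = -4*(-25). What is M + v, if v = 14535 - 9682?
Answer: -7647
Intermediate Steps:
J = 100
v = 4853
M = -12500 (M = 100*(-103 - 22) = 100*(-125) = -12500)
M + v = -12500 + 4853 = -7647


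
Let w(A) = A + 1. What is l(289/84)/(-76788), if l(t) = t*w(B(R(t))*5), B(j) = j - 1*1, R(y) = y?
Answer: -320501/541816128 ≈ -0.00059153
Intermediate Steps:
B(j) = -1 + j (B(j) = j - 1 = -1 + j)
w(A) = 1 + A
l(t) = t*(-4 + 5*t) (l(t) = t*(1 + (-1 + t)*5) = t*(1 + (-5 + 5*t)) = t*(-4 + 5*t))
l(289/84)/(-76788) = ((289/84)*(-4 + 5*(289/84)))/(-76788) = ((289*(1/84))*(-4 + 5*(289*(1/84))))*(-1/76788) = (289*(-4 + 5*(289/84))/84)*(-1/76788) = (289*(-4 + 1445/84)/84)*(-1/76788) = ((289/84)*(1109/84))*(-1/76788) = (320501/7056)*(-1/76788) = -320501/541816128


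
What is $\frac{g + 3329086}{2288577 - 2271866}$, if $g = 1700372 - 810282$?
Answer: $\frac{4219176}{16711} \approx 252.48$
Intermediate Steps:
$g = 890090$
$\frac{g + 3329086}{2288577 - 2271866} = \frac{890090 + 3329086}{2288577 - 2271866} = \frac{4219176}{16711}$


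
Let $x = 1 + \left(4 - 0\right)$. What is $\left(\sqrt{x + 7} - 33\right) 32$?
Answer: $-1056 + 64 \sqrt{3} \approx -945.15$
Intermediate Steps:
$x = 5$ ($x = 1 + \left(4 + 0\right) = 1 + 4 = 5$)
$\left(\sqrt{x + 7} - 33\right) 32 = \left(\sqrt{5 + 7} - 33\right) 32 = \left(\sqrt{12} - 33\right) 32 = \left(2 \sqrt{3} - 33\right) 32 = \left(-33 + 2 \sqrt{3}\right) 32 = -1056 + 64 \sqrt{3}$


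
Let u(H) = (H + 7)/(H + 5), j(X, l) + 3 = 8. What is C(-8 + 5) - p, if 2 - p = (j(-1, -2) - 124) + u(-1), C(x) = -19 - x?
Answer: -271/2 ≈ -135.50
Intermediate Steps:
j(X, l) = 5 (j(X, l) = -3 + 8 = 5)
u(H) = (7 + H)/(5 + H)
p = 239/2 (p = 2 - ((5 - 124) + (7 - 1)/(5 - 1)) = 2 - (-119 + 6/4) = 2 - (-119 + (¼)*6) = 2 - (-119 + 3/2) = 2 - 1*(-235/2) = 2 + 235/2 = 239/2 ≈ 119.50)
C(-8 + 5) - p = (-19 - (-8 + 5)) - 1*239/2 = (-19 - 1*(-3)) - 239/2 = (-19 + 3) - 239/2 = -16 - 239/2 = -271/2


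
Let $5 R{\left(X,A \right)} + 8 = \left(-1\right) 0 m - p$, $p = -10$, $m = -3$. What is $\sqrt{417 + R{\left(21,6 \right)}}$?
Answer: $\frac{\sqrt{10435}}{5} \approx 20.43$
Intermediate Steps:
$R{\left(X,A \right)} = \frac{2}{5}$ ($R{\left(X,A \right)} = - \frac{8}{5} + \frac{\left(-1\right) 0 \left(-3\right) - -10}{5} = - \frac{8}{5} + \frac{0 \left(-3\right) + 10}{5} = - \frac{8}{5} + \frac{0 + 10}{5} = - \frac{8}{5} + \frac{1}{5} \cdot 10 = - \frac{8}{5} + 2 = \frac{2}{5}$)
$\sqrt{417 + R{\left(21,6 \right)}} = \sqrt{417 + \frac{2}{5}} = \sqrt{\frac{2087}{5}} = \frac{\sqrt{10435}}{5}$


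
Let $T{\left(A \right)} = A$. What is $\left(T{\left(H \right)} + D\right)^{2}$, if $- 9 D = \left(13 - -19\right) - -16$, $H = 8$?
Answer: $\frac{64}{9} \approx 7.1111$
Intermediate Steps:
$D = - \frac{16}{3}$ ($D = - \frac{\left(13 - -19\right) - -16}{9} = - \frac{\left(13 + 19\right) + 16}{9} = - \frac{32 + 16}{9} = \left(- \frac{1}{9}\right) 48 = - \frac{16}{3} \approx -5.3333$)
$\left(T{\left(H \right)} + D\right)^{2} = \left(8 - \frac{16}{3}\right)^{2} = \left(\frac{8}{3}\right)^{2} = \frac{64}{9}$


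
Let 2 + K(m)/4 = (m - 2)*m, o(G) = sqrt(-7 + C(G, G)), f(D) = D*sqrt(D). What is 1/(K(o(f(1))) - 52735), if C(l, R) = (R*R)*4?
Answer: I/(-52755*I + 8*sqrt(3)) ≈ -1.8956e-5 + 4.9788e-9*I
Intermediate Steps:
C(l, R) = 4*R**2 (C(l, R) = R**2*4 = 4*R**2)
f(D) = D**(3/2)
o(G) = sqrt(-7 + 4*G**2)
K(m) = -8 + 4*m*(-2 + m) (K(m) = -8 + 4*((m - 2)*m) = -8 + 4*((-2 + m)*m) = -8 + 4*(m*(-2 + m)) = -8 + 4*m*(-2 + m))
1/(K(o(f(1))) - 52735) = 1/((-8 - 8*sqrt(-7 + 4*(1**(3/2))**2) + 4*(sqrt(-7 + 4*(1**(3/2))**2))**2) - 52735) = 1/((-8 - 8*sqrt(-7 + 4*1**2) + 4*(sqrt(-7 + 4*1**2))**2) - 52735) = 1/((-8 - 8*sqrt(-7 + 4*1) + 4*(sqrt(-7 + 4*1))**2) - 52735) = 1/((-8 - 8*sqrt(-7 + 4) + 4*(sqrt(-7 + 4))**2) - 52735) = 1/((-8 - 8*I*sqrt(3) + 4*(sqrt(-3))**2) - 52735) = 1/((-8 - 8*I*sqrt(3) + 4*(I*sqrt(3))**2) - 52735) = 1/((-8 - 8*I*sqrt(3) + 4*(-3)) - 52735) = 1/((-8 - 8*I*sqrt(3) - 12) - 52735) = 1/((-20 - 8*I*sqrt(3)) - 52735) = 1/(-52755 - 8*I*sqrt(3))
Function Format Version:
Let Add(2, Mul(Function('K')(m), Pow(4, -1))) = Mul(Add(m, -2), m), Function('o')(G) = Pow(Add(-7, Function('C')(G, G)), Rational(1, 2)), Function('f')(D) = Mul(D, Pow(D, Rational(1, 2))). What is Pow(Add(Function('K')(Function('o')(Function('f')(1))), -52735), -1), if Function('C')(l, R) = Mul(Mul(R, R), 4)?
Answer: Mul(I, Pow(Add(Mul(-52755, I), Mul(8, Pow(3, Rational(1, 2)))), -1)) ≈ Add(-1.8956e-5, Mul(4.9788e-9, I))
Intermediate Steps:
Function('C')(l, R) = Mul(4, Pow(R, 2)) (Function('C')(l, R) = Mul(Pow(R, 2), 4) = Mul(4, Pow(R, 2)))
Function('f')(D) = Pow(D, Rational(3, 2))
Function('o')(G) = Pow(Add(-7, Mul(4, Pow(G, 2))), Rational(1, 2))
Function('K')(m) = Add(-8, Mul(4, m, Add(-2, m))) (Function('K')(m) = Add(-8, Mul(4, Mul(Add(m, -2), m))) = Add(-8, Mul(4, Mul(Add(-2, m), m))) = Add(-8, Mul(4, Mul(m, Add(-2, m)))) = Add(-8, Mul(4, m, Add(-2, m))))
Pow(Add(Function('K')(Function('o')(Function('f')(1))), -52735), -1) = Pow(Add(Add(-8, Mul(-8, Pow(Add(-7, Mul(4, Pow(Pow(1, Rational(3, 2)), 2))), Rational(1, 2))), Mul(4, Pow(Pow(Add(-7, Mul(4, Pow(Pow(1, Rational(3, 2)), 2))), Rational(1, 2)), 2))), -52735), -1) = Pow(Add(Add(-8, Mul(-8, Pow(Add(-7, Mul(4, Pow(1, 2))), Rational(1, 2))), Mul(4, Pow(Pow(Add(-7, Mul(4, Pow(1, 2))), Rational(1, 2)), 2))), -52735), -1) = Pow(Add(Add(-8, Mul(-8, Pow(Add(-7, Mul(4, 1)), Rational(1, 2))), Mul(4, Pow(Pow(Add(-7, Mul(4, 1)), Rational(1, 2)), 2))), -52735), -1) = Pow(Add(Add(-8, Mul(-8, Pow(Add(-7, 4), Rational(1, 2))), Mul(4, Pow(Pow(Add(-7, 4), Rational(1, 2)), 2))), -52735), -1) = Pow(Add(Add(-8, Mul(-8, Pow(-3, Rational(1, 2))), Mul(4, Pow(Pow(-3, Rational(1, 2)), 2))), -52735), -1) = Pow(Add(Add(-8, Mul(-8, Mul(I, Pow(3, Rational(1, 2)))), Mul(4, Pow(Mul(I, Pow(3, Rational(1, 2))), 2))), -52735), -1) = Pow(Add(Add(-8, Mul(-8, I, Pow(3, Rational(1, 2))), Mul(4, -3)), -52735), -1) = Pow(Add(Add(-8, Mul(-8, I, Pow(3, Rational(1, 2))), -12), -52735), -1) = Pow(Add(Add(-20, Mul(-8, I, Pow(3, Rational(1, 2)))), -52735), -1) = Pow(Add(-52755, Mul(-8, I, Pow(3, Rational(1, 2)))), -1)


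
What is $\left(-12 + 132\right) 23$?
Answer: $2760$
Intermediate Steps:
$\left(-12 + 132\right) 23 = 120 \cdot 23 = 2760$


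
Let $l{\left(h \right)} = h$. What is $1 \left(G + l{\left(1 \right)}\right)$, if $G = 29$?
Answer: $30$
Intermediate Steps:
$1 \left(G + l{\left(1 \right)}\right) = 1 \left(29 + 1\right) = 1 \cdot 30 = 30$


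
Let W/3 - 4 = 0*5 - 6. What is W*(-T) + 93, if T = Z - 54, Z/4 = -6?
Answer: -375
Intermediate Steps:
Z = -24 (Z = 4*(-6) = -24)
T = -78 (T = -24 - 54 = -78)
W = -6 (W = 12 + 3*(0*5 - 6) = 12 + 3*(0 - 6) = 12 + 3*(-6) = 12 - 18 = -6)
W*(-T) + 93 = -(-6)*(-78) + 93 = -6*78 + 93 = -468 + 93 = -375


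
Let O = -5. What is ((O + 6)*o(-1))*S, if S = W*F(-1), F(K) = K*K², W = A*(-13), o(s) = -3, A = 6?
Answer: -234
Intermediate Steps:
W = -78 (W = 6*(-13) = -78)
F(K) = K³
S = 78 (S = -78*(-1)³ = -78*(-1) = 78)
((O + 6)*o(-1))*S = ((-5 + 6)*(-3))*78 = (1*(-3))*78 = -3*78 = -234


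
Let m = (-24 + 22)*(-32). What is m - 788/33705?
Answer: 2156332/33705 ≈ 63.977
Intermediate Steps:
m = 64 (m = -2*(-32) = 64)
m - 788/33705 = 64 - 788/33705 = 2156332/33705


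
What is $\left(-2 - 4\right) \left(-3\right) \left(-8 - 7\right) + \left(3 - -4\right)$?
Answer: $-263$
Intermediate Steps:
$\left(-2 - 4\right) \left(-3\right) \left(-8 - 7\right) + \left(3 - -4\right) = \left(-6\right) \left(-3\right) \left(-8 - 7\right) + \left(3 + 4\right) = 18 \left(-15\right) + 7 = -270 + 7 = -263$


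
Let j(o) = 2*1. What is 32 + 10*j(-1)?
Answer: 52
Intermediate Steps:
j(o) = 2
32 + 10*j(-1) = 32 + 10*2 = 32 + 20 = 52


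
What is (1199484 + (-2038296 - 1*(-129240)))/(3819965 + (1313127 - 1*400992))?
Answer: -177393/1183025 ≈ -0.14995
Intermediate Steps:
(1199484 + (-2038296 - 1*(-129240)))/(3819965 + (1313127 - 1*400992)) = (1199484 + (-2038296 + 129240))/(3819965 + (1313127 - 400992)) = (1199484 - 1909056)/(3819965 + 912135) = -709572/4732100 = -709572*1/4732100 = -177393/1183025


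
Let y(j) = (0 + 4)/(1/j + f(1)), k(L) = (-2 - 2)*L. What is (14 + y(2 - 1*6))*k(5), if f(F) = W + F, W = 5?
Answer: -6760/23 ≈ -293.91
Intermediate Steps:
f(F) = 5 + F
k(L) = -4*L
y(j) = 4/(6 + 1/j) (y(j) = (0 + 4)/(1/j + (5 + 1)) = 4/(1/j + 6) = 4/(6 + 1/j))
(14 + y(2 - 1*6))*k(5) = (14 + 4*(2 - 1*6)/(1 + 6*(2 - 1*6)))*(-4*5) = (14 + 4*(2 - 6)/(1 + 6*(2 - 6)))*(-20) = (14 + 4*(-4)/(1 + 6*(-4)))*(-20) = (14 + 4*(-4)/(1 - 24))*(-20) = (14 + 4*(-4)/(-23))*(-20) = (14 + 4*(-4)*(-1/23))*(-20) = (14 + 16/23)*(-20) = (338/23)*(-20) = -6760/23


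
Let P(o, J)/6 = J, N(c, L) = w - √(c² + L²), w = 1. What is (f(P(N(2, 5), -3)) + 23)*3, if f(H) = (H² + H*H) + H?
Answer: 1959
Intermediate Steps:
N(c, L) = 1 - √(L² + c²) (N(c, L) = 1 - √(c² + L²) = 1 - √(L² + c²))
P(o, J) = 6*J
f(H) = H + 2*H² (f(H) = (H² + H²) + H = 2*H² + H = H + 2*H²)
(f(P(N(2, 5), -3)) + 23)*3 = ((6*(-3))*(1 + 2*(6*(-3))) + 23)*3 = (-18*(1 + 2*(-18)) + 23)*3 = (-18*(1 - 36) + 23)*3 = (-18*(-35) + 23)*3 = (630 + 23)*3 = 653*3 = 1959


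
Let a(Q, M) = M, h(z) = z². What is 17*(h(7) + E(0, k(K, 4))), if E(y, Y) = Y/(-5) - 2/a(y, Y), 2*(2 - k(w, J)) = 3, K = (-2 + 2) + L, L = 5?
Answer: 7633/10 ≈ 763.30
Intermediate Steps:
K = 5 (K = (-2 + 2) + 5 = 0 + 5 = 5)
k(w, J) = ½ (k(w, J) = 2 - ½*3 = 2 - 3/2 = ½)
E(y, Y) = -2/Y - Y/5 (E(y, Y) = Y/(-5) - 2/Y = Y*(-⅕) - 2/Y = -Y/5 - 2/Y = -2/Y - Y/5)
17*(h(7) + E(0, k(K, 4))) = 17*(7² + (-2/½ - ⅕*½)) = 17*(49 + (-2*2 - ⅒)) = 17*(49 + (-4 - ⅒)) = 17*(49 - 41/10) = 17*(449/10) = 7633/10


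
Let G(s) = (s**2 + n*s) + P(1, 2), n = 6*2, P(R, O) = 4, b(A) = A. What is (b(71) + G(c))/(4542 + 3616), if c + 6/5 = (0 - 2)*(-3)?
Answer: 3891/203950 ≈ 0.019078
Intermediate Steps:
c = 24/5 (c = -6/5 + (0 - 2)*(-3) = -6/5 - 2*(-3) = -6/5 + 6 = 24/5 ≈ 4.8000)
n = 12
G(s) = 4 + s**2 + 12*s (G(s) = (s**2 + 12*s) + 4 = 4 + s**2 + 12*s)
(b(71) + G(c))/(4542 + 3616) = (71 + (4 + (24/5)**2 + 12*(24/5)))/(4542 + 3616) = (71 + (4 + 576/25 + 288/5))/8158 = (71 + 2116/25)*(1/8158) = (3891/25)*(1/8158) = 3891/203950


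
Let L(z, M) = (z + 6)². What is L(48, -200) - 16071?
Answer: -13155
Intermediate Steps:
L(z, M) = (6 + z)²
L(48, -200) - 16071 = (6 + 48)² - 16071 = 54² - 16071 = 2916 - 16071 = -13155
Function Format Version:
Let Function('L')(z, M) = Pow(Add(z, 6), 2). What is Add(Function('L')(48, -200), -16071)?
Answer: -13155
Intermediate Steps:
Function('L')(z, M) = Pow(Add(6, z), 2)
Add(Function('L')(48, -200), -16071) = Add(Pow(Add(6, 48), 2), -16071) = Add(Pow(54, 2), -16071) = Add(2916, -16071) = -13155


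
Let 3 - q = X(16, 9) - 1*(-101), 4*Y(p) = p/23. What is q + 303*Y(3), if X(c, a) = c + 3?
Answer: -9855/92 ≈ -107.12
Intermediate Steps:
Y(p) = p/92 (Y(p) = (p/23)/4 = p/92)
X(c, a) = 3 + c
q = -117 (q = 3 - ((3 + 16) - 1*(-101)) = 3 - (19 + 101) = 3 - 1*120 = 3 - 120 = -117)
q + 303*Y(3) = -117 + 303*((1/92)*3) = -117 + 303*(3/92) = -117 + 909/92 = -9855/92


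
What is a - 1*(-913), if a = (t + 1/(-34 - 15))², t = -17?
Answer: 2887669/2401 ≈ 1202.7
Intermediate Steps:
a = 695556/2401 (a = (-17 + 1/(-34 - 15))² = (-17 + 1/(-49))² = (-17 - 1/49)² = (-834/49)² = 695556/2401 ≈ 289.69)
a - 1*(-913) = 695556/2401 - 1*(-913) = 695556/2401 + 913 = 2887669/2401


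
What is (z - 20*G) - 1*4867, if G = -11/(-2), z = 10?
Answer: -4967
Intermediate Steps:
G = 11/2 (G = -11*(-1/2) = 11/2 ≈ 5.5000)
(z - 20*G) - 1*4867 = (10 - 20*11/2) - 1*4867 = (10 - 110) - 4867 = -100 - 4867 = -4967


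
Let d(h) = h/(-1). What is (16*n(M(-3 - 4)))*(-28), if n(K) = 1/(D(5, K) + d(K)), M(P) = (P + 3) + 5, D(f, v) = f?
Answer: -112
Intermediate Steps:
d(h) = -h (d(h) = h*(-1) = -h)
M(P) = 8 + P (M(P) = (3 + P) + 5 = 8 + P)
n(K) = 1/(5 - K)
(16*n(M(-3 - 4)))*(-28) = (16*(-1/(-5 + (8 + (-3 - 4)))))*(-28) = (16*(-1/(-5 + (8 - 7))))*(-28) = (16*(-1/(-5 + 1)))*(-28) = (16*(-1/(-4)))*(-28) = (16*(-1*(-¼)))*(-28) = (16*(¼))*(-28) = 4*(-28) = -112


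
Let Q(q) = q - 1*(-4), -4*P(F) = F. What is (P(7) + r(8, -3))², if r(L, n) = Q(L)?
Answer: 1681/16 ≈ 105.06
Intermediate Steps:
P(F) = -F/4
Q(q) = 4 + q (Q(q) = q + 4 = 4 + q)
r(L, n) = 4 + L
(P(7) + r(8, -3))² = (-¼*7 + (4 + 8))² = (-7/4 + 12)² = (41/4)² = 1681/16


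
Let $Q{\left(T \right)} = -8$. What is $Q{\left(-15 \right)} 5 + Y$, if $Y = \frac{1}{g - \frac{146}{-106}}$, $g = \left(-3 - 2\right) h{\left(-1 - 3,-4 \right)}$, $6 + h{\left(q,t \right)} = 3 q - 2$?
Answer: $- \frac{214867}{5373} \approx -39.99$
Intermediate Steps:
$h{\left(q,t \right)} = -8 + 3 q$ ($h{\left(q,t \right)} = -6 + \left(3 q - 2\right) = -6 + \left(-2 + 3 q\right) = -8 + 3 q$)
$g = 100$ ($g = \left(-3 - 2\right) \left(-8 + 3 \left(-1 - 3\right)\right) = - 5 \left(-8 + 3 \left(-1 - 3\right)\right) = - 5 \left(-8 + 3 \left(-4\right)\right) = - 5 \left(-8 - 12\right) = \left(-5\right) \left(-20\right) = 100$)
$Y = \frac{53}{5373}$ ($Y = \frac{1}{100 - \frac{146}{-106}} = \frac{1}{100 - - \frac{73}{53}} = \frac{1}{100 + \frac{73}{53}} = \frac{1}{\frac{5373}{53}} = \frac{53}{5373} \approx 0.0098641$)
$Q{\left(-15 \right)} 5 + Y = \left(-8\right) 5 + \frac{53}{5373} = -40 + \frac{53}{5373} = - \frac{214867}{5373}$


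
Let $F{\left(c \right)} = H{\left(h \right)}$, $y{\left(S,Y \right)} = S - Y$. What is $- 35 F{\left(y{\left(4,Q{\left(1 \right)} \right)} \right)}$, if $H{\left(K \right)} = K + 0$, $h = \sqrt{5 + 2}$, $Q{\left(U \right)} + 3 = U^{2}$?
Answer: $- 35 \sqrt{7} \approx -92.601$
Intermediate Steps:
$Q{\left(U \right)} = -3 + U^{2}$
$h = \sqrt{7} \approx 2.6458$
$H{\left(K \right)} = K$
$F{\left(c \right)} = \sqrt{7}$
$- 35 F{\left(y{\left(4,Q{\left(1 \right)} \right)} \right)} = - 35 \sqrt{7}$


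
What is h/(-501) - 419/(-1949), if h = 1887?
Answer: -1155948/325483 ≈ -3.5515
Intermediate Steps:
h/(-501) - 419/(-1949) = 1887/(-501) - 419/(-1949) = 1887*(-1/501) - 419*(-1/1949) = -629/167 + 419/1949 = -1155948/325483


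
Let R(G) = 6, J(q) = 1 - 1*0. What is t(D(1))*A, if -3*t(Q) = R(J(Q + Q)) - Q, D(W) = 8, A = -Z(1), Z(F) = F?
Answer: -⅔ ≈ -0.66667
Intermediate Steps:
J(q) = 1 (J(q) = 1 + 0 = 1)
A = -1 (A = -1*1 = -1)
t(Q) = -2 + Q/3 (t(Q) = -(6 - Q)/3 = -2 + Q/3)
t(D(1))*A = (-2 + (⅓)*8)*(-1) = (-2 + 8/3)*(-1) = (⅔)*(-1) = -⅔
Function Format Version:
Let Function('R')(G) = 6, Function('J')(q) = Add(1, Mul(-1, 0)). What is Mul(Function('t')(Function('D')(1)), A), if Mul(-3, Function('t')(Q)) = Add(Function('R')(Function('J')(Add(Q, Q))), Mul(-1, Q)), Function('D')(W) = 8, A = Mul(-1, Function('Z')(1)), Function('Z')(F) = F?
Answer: Rational(-2, 3) ≈ -0.66667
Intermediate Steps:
Function('J')(q) = 1 (Function('J')(q) = Add(1, 0) = 1)
A = -1 (A = Mul(-1, 1) = -1)
Function('t')(Q) = Add(-2, Mul(Rational(1, 3), Q)) (Function('t')(Q) = Mul(Rational(-1, 3), Add(6, Mul(-1, Q))) = Add(-2, Mul(Rational(1, 3), Q)))
Mul(Function('t')(Function('D')(1)), A) = Mul(Add(-2, Mul(Rational(1, 3), 8)), -1) = Mul(Add(-2, Rational(8, 3)), -1) = Mul(Rational(2, 3), -1) = Rational(-2, 3)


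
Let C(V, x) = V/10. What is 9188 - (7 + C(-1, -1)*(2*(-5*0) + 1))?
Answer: 91811/10 ≈ 9181.1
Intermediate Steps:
C(V, x) = V/10 (C(V, x) = V*(1/10) = V/10)
9188 - (7 + C(-1, -1)*(2*(-5*0) + 1)) = 9188 - (7 + ((1/10)*(-1))*(2*(-5*0) + 1)) = 9188 - (7 - (2*0 + 1)/10) = 9188 - (7 - (0 + 1)/10) = 9188 - (7 - 1/10*1) = 9188 - (7 - 1/10) = 9188 - 1*69/10 = 9188 - 69/10 = 91811/10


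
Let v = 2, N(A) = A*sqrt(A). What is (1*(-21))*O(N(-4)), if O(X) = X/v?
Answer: 84*I ≈ 84.0*I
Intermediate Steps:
N(A) = A**(3/2)
O(X) = X/2
(1*(-21))*O(N(-4)) = (1*(-21))*((-4)**(3/2)/2) = -21*(-8*I)/2 = -(-84)*I = 84*I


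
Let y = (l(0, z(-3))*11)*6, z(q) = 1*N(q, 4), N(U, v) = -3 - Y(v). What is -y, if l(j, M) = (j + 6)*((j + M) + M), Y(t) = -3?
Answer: 0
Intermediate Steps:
N(U, v) = 0 (N(U, v) = -3 - 1*(-3) = -3 + 3 = 0)
z(q) = 0 (z(q) = 1*0 = 0)
l(j, M) = (6 + j)*(j + 2*M) (l(j, M) = (6 + j)*((M + j) + M) = (6 + j)*(j + 2*M))
y = 0 (y = ((0**2 + 6*0 + 12*0 + 2*0*0)*11)*6 = ((0 + 0 + 0 + 0)*11)*6 = (0*11)*6 = 0*6 = 0)
-y = -1*0 = 0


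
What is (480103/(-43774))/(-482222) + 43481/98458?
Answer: 35303014868017/79935724425124 ≈ 0.44164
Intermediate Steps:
(480103/(-43774))/(-482222) + 43481/98458 = (480103*(-1/43774))*(-1/482222) + 43481*(1/98458) = -480103/43774*(-1/482222) + 43481/98458 = 36931/1623752756 + 43481/98458 = 35303014868017/79935724425124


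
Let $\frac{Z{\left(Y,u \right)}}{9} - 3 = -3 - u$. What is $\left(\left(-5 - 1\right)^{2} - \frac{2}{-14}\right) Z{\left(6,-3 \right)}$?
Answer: $\frac{6831}{7} \approx 975.86$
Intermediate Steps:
$Z{\left(Y,u \right)} = - 9 u$ ($Z{\left(Y,u \right)} = 27 + 9 \left(-3 - u\right) = 27 - \left(27 + 9 u\right) = - 9 u$)
$\left(\left(-5 - 1\right)^{2} - \frac{2}{-14}\right) Z{\left(6,-3 \right)} = \left(\left(-5 - 1\right)^{2} - \frac{2}{-14}\right) \left(\left(-9\right) \left(-3\right)\right) = \left(\left(-6\right)^{2} - - \frac{1}{7}\right) 27 = \left(36 + \frac{1}{7}\right) 27 = \frac{253}{7} \cdot 27 = \frac{6831}{7}$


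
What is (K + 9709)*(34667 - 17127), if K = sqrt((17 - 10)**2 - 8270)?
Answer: 170295860 + 17540*I*sqrt(8221) ≈ 1.703e+8 + 1.5903e+6*I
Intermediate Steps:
K = I*sqrt(8221) (K = sqrt(7**2 - 8270) = sqrt(49 - 8270) = sqrt(-8221) = I*sqrt(8221) ≈ 90.67*I)
(K + 9709)*(34667 - 17127) = (I*sqrt(8221) + 9709)*(34667 - 17127) = (9709 + I*sqrt(8221))*17540 = 170295860 + 17540*I*sqrt(8221)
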